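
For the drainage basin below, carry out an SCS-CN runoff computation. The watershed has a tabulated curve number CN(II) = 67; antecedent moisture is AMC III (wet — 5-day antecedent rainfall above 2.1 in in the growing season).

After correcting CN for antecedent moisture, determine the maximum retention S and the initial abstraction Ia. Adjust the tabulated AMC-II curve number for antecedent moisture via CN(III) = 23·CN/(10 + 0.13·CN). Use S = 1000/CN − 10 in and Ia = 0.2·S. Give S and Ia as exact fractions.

S = 3300/1541 in ≈ 2.141 in; Ia = 660/1541 in ≈ 0.428 in

CN(III) from CN(II)=67: (23·67)/(10 + 0.13·67) = 154100/1871 ≈ 82.362
S = 1000/(154100/1871) − 10 = 3300/1541 in ≈ 2.141 in
Initial abstraction Ia = S/5 = (3300/1541)/5 = 660/1541 ≈ 0.428 in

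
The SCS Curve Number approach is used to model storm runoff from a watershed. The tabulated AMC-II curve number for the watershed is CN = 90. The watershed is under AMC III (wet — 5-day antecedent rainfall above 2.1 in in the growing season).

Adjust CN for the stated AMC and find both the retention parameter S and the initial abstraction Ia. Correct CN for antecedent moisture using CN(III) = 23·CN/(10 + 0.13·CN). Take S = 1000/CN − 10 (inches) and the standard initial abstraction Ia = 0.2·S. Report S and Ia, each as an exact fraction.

Wet (AMC III): CN(III) = 23·90/(10 + 0.13·90) = 2070/(217/10) = 20700/217 ≈ 95.392
S = 1000/(20700/217) − 10 = 100/207 in ≈ 0.483 in
Initial abstraction Ia = S/5 = (100/207)/5 = 20/207 ≈ 0.097 in

S = 100/207 in ≈ 0.483 in; Ia = 20/207 in ≈ 0.097 in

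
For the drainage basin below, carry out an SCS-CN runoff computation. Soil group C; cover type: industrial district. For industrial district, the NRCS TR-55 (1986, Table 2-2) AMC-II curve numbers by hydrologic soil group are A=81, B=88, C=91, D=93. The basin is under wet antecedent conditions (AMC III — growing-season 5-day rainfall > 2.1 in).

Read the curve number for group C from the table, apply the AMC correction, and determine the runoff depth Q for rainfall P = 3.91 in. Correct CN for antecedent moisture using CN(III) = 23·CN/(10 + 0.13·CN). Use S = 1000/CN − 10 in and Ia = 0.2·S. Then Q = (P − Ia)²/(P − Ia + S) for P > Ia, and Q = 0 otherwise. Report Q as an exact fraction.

NRCS table: industrial district, soil group C → CN(II) = 91
Adjust CN=91 to AMC III: 23·91/(10 + 0.13·91) → 2093 ÷ (2183/100) = 209300/2183 ≈ 95.877
S = 1000/(209300/2183) − 10 = 900/2093 in ≈ 0.430 in
Initial abstraction Ia = S/5 = (900/2093)/5 = 180/2093 ≈ 0.086 in
P − Ia = 3.910 − 0.086 = 800363/209300 ≈ 3.824 in (> 0, runoff occurs)
Q = (800363/209300)²/((800363/209300) + 900/2093) = (640580931769/43806490000)/(890363/209300) = 640580931769/186352975900 in ≈ 3.437 in

Q = 640580931769/186352975900 in ≈ 3.437 in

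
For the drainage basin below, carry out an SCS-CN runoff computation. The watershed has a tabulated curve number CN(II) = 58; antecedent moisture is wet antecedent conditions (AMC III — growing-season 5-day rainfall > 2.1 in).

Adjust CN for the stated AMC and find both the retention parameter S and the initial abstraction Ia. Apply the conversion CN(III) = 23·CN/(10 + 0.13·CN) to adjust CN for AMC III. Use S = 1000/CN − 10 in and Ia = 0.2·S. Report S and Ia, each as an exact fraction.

S = 2100/667 in ≈ 3.148 in; Ia = 420/667 in ≈ 0.630 in

CN(III) from CN(II)=58: (23·58)/(10 + 0.13·58) = 66700/877 ≈ 76.055
S = 1000/(66700/877) − 10 = 2100/667 in ≈ 3.148 in
Ia = 0.2·(2100/667) = 420/667 in ≈ 0.630 in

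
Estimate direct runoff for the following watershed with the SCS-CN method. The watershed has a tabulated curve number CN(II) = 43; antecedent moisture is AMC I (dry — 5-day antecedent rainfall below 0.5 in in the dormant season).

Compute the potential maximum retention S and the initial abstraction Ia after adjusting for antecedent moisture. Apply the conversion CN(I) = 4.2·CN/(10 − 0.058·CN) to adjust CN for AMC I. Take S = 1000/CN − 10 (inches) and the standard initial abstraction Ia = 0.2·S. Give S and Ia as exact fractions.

Adjust CN=43 to AMC I: 4.2·43/(10 − 0.058·43) → (903/5) ÷ (3753/500) = 30100/1251 ≈ 24.061
Max retention: S = 1000/(30100/1251) − 10 = 9500/301 in (≈ 31.561 in)
Initial abstraction Ia = S/5 = (9500/301)/5 = 1900/301 ≈ 6.312 in

S = 9500/301 in ≈ 31.561 in; Ia = 1900/301 in ≈ 6.312 in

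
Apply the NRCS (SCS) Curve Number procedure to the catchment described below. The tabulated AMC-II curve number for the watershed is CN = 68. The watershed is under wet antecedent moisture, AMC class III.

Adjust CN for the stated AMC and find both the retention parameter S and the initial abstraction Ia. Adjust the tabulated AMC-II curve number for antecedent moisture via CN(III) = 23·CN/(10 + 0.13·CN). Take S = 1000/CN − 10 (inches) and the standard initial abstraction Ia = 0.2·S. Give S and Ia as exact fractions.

Adjust CN=68 to AMC III: 23·68/(10 + 0.13·68) → 1564 ÷ (471/25) = 39100/471 ≈ 83.015
Max retention: S = 1000/(39100/471) − 10 = 800/391 in (≈ 2.046 in)
Ia = 0.2·(800/391) = 160/391 in ≈ 0.409 in

S = 800/391 in ≈ 2.046 in; Ia = 160/391 in ≈ 0.409 in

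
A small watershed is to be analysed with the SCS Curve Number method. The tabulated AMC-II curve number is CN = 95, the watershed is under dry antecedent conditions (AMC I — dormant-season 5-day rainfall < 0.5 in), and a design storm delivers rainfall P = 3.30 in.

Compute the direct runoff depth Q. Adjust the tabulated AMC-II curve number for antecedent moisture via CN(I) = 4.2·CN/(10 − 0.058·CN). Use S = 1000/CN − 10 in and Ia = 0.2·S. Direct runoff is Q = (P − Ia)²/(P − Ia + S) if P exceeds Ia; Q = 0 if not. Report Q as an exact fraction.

Q = 148035889/68496330 in ≈ 2.161 in

Adjust CN=95 to AMC I: 4.2·95/(10 − 0.058·95) → 399 ÷ (449/100) = 39900/449 ≈ 88.864
S = 1000/(39900/449) − 10 = 500/399 in ≈ 1.253 in
Initial abstraction Ia = S/5 = (500/399)/5 = 100/399 ≈ 0.251 in
Excess rainfall: 3.300 − 0.251 = 3.049 in; P > Ia so Q > 0
Q: (12167/3990)² ÷ (17167/3990) = 148035889/68496330 in (≈ 2.161 in)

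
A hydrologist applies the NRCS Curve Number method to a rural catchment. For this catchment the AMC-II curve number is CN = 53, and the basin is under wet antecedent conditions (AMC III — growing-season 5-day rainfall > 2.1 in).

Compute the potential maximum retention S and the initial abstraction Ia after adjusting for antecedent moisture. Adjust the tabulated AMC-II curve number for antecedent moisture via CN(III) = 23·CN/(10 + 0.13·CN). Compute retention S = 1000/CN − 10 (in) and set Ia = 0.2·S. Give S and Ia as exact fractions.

S = 4700/1219 in ≈ 3.856 in; Ia = 940/1219 in ≈ 0.771 in

CN(III) from CN(II)=53: (23·53)/(10 + 0.13·53) = 121900/1689 ≈ 72.173
S = 1000/(121900/1689) − 10 = 4700/1219 in ≈ 3.856 in
Ia = 0.2·(4700/1219) = 940/1219 in ≈ 0.771 in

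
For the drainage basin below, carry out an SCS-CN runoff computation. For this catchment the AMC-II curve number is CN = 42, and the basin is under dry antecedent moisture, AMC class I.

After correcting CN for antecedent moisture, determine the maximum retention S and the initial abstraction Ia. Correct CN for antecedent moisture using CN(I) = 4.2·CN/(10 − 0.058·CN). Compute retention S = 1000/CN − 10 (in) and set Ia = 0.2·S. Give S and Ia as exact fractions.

CN(I) from CN(II)=42: (4.2·42)/(10 − 0.058·42) = 44100/1891 ≈ 23.321
Max retention: S = 1000/(44100/1891) − 10 = 14500/441 in (≈ 32.880 in)
Ia = 0.2·(14500/441) = 2900/441 in ≈ 6.576 in

S = 14500/441 in ≈ 32.880 in; Ia = 2900/441 in ≈ 6.576 in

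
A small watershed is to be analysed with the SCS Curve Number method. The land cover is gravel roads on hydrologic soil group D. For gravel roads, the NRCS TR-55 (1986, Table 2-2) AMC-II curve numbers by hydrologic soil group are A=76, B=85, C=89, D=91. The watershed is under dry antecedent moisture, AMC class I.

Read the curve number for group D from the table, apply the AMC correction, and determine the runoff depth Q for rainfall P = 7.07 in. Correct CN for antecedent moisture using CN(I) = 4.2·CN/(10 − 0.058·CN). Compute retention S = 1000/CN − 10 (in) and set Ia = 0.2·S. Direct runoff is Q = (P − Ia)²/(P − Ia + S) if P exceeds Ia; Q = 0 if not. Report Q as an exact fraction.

NRCS table: gravel roads, soil group D → CN(II) = 91
CN(I) from CN(II)=91: (4.2·91)/(10 − 0.058·91) = 63700/787 ≈ 80.940
Max retention: S = 1000/(63700/787) − 10 = 1500/637 in (≈ 2.355 in)
Ia = 0.2S: 0.2·2.355 = 0.471 in (exactly 300/637)
Since P=7.070 > Ia=0.471: effective rainfall P−Ia = 420359/63700 in
Runoff Q = (P−Ia)²/(P−Ia+S) = (6.599)²/(6.599+2.355) = 176701688881/36331868300 ≈ 4.864 in

Q = 176701688881/36331868300 in ≈ 4.864 in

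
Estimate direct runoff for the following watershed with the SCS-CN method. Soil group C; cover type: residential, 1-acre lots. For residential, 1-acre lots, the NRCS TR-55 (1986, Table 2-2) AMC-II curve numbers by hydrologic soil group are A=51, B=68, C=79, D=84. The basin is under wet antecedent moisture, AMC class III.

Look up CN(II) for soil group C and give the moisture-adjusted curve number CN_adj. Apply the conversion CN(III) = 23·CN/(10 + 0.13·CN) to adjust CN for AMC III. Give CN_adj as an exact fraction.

CN_adj = 181700/2027 ≈ 89.640

NRCS table: residential, 1-acre lots, soil group C → CN(II) = 79
CN(III) from CN(II)=79: (23·79)/(10 + 0.13·79) = 181700/2027 ≈ 89.640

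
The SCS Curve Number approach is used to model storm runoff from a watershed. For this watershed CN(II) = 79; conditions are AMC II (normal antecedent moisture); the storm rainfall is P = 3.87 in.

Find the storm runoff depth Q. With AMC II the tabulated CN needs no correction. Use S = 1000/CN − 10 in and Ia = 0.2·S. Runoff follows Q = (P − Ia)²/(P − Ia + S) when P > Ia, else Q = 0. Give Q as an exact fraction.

Average conditions: CN = 79 (no AMC adjustment).
Retention S: 1000/CN − 10 with CN=79.000 → S = 210/79 ≈ 2.658 in
Initial abstraction Ia = S/5 = (210/79)/5 = 42/79 ≈ 0.532 in
P − Ia = 3.870 − 0.532 = 26373/7900 ≈ 3.338 in (> 0, runoff occurs)
Q: (26373/7900)² ÷ (47373/7900) = 231845043/124748900 in (≈ 1.858 in)

Q = 231845043/124748900 in ≈ 1.858 in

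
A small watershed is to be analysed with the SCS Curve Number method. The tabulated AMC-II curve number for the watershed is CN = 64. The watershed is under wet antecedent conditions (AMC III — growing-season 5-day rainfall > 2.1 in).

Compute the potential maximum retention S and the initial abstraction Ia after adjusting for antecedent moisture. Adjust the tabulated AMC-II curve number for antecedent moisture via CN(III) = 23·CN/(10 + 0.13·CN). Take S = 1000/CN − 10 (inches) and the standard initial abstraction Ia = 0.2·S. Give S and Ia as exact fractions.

Adjust CN=64 to AMC III: 23·64/(10 + 0.13·64) → 1472 ÷ (458/25) = 18400/229 ≈ 80.349
S = 1000/(18400/229) − 10 = 225/92 in ≈ 2.446 in
Ia = 0.2·(225/92) = 45/92 in ≈ 0.489 in

S = 225/92 in ≈ 2.446 in; Ia = 45/92 in ≈ 0.489 in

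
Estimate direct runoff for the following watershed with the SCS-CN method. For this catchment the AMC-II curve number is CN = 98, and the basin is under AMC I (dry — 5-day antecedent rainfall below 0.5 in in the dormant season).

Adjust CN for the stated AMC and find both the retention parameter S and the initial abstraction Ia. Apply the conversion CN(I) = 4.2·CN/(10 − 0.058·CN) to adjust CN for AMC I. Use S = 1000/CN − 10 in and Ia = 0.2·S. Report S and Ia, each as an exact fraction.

S = 500/1029 in ≈ 0.486 in; Ia = 100/1029 in ≈ 0.097 in

Adjust CN=98 to AMC I: 4.2·98/(10 − 0.058·98) → (2058/5) ÷ (1079/250) = 102900/1079 ≈ 95.366
S = 1000/(102900/1079) − 10 = 500/1029 in ≈ 0.486 in
Ia = 0.2S: 0.2·0.486 = 0.097 in (exactly 100/1029)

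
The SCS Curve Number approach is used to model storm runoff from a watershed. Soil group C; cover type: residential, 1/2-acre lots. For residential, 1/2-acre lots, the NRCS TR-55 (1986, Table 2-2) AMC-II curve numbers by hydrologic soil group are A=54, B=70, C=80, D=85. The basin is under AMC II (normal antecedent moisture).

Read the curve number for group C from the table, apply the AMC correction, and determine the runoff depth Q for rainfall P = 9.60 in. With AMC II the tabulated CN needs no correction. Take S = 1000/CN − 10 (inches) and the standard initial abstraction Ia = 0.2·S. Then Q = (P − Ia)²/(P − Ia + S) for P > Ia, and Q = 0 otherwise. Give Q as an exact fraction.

Q = 8281/1160 in ≈ 7.139 in

NRCS table: residential, 1/2-acre lots, soil group C → CN(II) = 80
AMC II — tabulated CN = 80 applies directly.
S = 1000/80 − 10 = 5/2 in ≈ 2.500 in
Initial abstraction Ia = S/5 = (5/2)/5 = 1/2 ≈ 0.500 in
Excess rainfall: 9.600 − 0.500 = 9.100 in; P > Ia so Q > 0
Q: (91/10)² ÷ (58/5) = 8281/1160 in (≈ 7.139 in)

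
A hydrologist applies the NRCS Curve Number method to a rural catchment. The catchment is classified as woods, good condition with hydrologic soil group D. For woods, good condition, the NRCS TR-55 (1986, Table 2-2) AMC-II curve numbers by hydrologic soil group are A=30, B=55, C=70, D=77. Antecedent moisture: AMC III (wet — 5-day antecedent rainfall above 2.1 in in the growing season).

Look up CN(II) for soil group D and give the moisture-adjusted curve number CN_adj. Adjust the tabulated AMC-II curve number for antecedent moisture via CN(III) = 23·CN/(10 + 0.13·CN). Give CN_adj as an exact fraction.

NRCS table: woods, good condition, soil group D → CN(II) = 77
CN(III) from CN(II)=77: (23·77)/(10 + 0.13·77) = 7700/87 ≈ 88.506

CN_adj = 7700/87 ≈ 88.506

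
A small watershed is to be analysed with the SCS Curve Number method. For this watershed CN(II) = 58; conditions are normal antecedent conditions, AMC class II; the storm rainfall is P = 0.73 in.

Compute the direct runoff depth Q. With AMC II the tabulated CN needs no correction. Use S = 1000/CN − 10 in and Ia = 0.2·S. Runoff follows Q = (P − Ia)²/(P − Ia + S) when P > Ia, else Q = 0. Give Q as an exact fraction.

AMC II — tabulated CN = 58 applies directly.
S = 1000/58 − 10 = 210/29 in ≈ 7.241 in
Ia = 0.2S: 0.2·7.241 = 1.448 in (exactly 42/29)
P = 0.730 ≤ Ia = 1.448 in: entire storm abstracted, Q = 0.

Q = 0 in ≈ 0.000 in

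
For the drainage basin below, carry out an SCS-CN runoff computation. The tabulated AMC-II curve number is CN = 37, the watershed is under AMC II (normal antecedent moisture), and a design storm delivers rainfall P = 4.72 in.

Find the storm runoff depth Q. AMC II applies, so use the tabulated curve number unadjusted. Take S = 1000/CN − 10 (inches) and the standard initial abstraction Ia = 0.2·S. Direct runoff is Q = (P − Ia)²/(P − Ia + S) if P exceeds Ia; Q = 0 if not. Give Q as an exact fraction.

CN(II) = 37; AMC II needs no correction.
Max retention: S = 1000/37 − 10 = 630/37 in (≈ 17.027 in)
Initial abstraction Ia = S/5 = (630/37)/5 = 126/37 ≈ 3.405 in
Since P=4.720 > Ia=3.405: effective rainfall P−Ia = 1216/925 in
Runoff Q = (P−Ia)²/(P−Ia+S) = (1.315)²/(1.315+17.027) = 739328/7846775 ≈ 0.094 in

Q = 739328/7846775 in ≈ 0.094 in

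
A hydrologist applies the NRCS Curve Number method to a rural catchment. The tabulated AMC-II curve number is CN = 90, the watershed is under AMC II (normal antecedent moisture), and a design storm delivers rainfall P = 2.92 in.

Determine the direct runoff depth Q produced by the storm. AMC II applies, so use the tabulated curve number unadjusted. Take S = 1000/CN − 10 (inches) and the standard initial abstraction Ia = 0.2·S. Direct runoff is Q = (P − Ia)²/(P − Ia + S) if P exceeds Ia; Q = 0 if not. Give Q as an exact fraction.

AMC II — tabulated CN = 90 applies directly.
S = 1000/90 − 10 = 10/9 in ≈ 1.111 in
Ia = 0.2·(10/9) = 2/9 in ≈ 0.222 in
Excess rainfall: 2.920 − 0.222 = 2.698 in; P > Ia so Q > 0
Q = (607/225)²/((607/225) + 10/9) = (368449/50625)/(857/225) = 368449/192825 in ≈ 1.911 in

Q = 368449/192825 in ≈ 1.911 in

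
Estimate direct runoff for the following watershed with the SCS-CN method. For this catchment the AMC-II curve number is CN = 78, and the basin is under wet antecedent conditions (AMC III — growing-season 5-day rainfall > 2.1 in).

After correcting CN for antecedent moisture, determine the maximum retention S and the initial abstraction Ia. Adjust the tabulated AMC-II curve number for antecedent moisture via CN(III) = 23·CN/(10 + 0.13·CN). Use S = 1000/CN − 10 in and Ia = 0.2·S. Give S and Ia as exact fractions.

Wet (AMC III): CN(III) = 23·78/(10 + 0.13·78) = 1794/(1007/50) = 89700/1007 ≈ 89.076
Max retention: S = 1000/(89700/1007) − 10 = 1100/897 in (≈ 1.226 in)
Initial abstraction Ia = S/5 = (1100/897)/5 = 220/897 ≈ 0.245 in

S = 1100/897 in ≈ 1.226 in; Ia = 220/897 in ≈ 0.245 in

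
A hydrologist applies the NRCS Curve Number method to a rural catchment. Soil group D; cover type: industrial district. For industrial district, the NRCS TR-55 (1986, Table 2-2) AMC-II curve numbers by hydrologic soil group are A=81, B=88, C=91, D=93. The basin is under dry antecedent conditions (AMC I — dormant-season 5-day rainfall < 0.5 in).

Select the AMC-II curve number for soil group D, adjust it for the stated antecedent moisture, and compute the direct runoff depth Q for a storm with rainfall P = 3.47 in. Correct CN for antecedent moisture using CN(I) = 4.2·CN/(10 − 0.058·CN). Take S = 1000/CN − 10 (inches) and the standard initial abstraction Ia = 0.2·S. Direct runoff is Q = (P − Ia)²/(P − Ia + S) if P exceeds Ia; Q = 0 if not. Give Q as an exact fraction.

NRCS table: industrial district, soil group D → CN(II) = 93
Dry (AMC I): CN(I) = 4.2·93/(10 − 0.058·93) = (1953/5)/(2303/500) = 27900/329 ≈ 84.802
Retention S: 1000/CN − 10 with CN=84.802 → S = 500/279 ≈ 1.792 in
Initial abstraction Ia = S/5 = (500/279)/5 = 100/279 ≈ 0.358 in
Excess rainfall: 3.470 − 0.358 = 3.112 in; P > Ia so Q > 0
Runoff Q = (P−Ia)²/(P−Ia+S) = (3.112)²/(3.112+1.792) = 7536496969/3817082700 ≈ 1.974 in

Q = 7536496969/3817082700 in ≈ 1.974 in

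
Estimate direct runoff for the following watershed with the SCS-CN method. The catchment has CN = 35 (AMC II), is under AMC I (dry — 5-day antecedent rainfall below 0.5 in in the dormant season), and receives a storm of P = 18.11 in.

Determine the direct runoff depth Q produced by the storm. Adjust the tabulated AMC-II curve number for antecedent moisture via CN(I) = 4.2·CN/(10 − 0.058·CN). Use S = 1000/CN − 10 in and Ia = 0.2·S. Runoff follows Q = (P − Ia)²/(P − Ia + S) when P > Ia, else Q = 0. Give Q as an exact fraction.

Q = 18555071089/11557389900 in ≈ 1.605 in

CN(I) from CN(II)=35: (4.2·35)/(10 − 0.058·35) = 14700/797 ≈ 18.444
Max retention: S = 1000/(14700/797) − 10 = 6500/147 in (≈ 44.218 in)
Ia = 0.2S: 0.2·44.218 = 8.844 in (exactly 1300/147)
Since P=18.110 > Ia=8.844: effective rainfall P−Ia = 136217/14700 in
Q = (136217/14700)²/((136217/14700) + 6500/147) = (18555071089/216090000)/(786217/14700) = 18555071089/11557389900 in ≈ 1.605 in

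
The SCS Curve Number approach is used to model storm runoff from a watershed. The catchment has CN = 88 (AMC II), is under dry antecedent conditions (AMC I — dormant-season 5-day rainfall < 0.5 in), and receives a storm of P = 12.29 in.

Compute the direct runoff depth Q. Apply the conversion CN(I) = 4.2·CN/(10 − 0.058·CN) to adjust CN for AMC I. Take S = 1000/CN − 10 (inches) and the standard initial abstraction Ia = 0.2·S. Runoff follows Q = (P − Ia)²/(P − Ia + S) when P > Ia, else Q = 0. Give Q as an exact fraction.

Adjust CN=88 to AMC I: 4.2·88/(10 − 0.058·88) → (1848/5) ÷ (612/125) = 3850/51 ≈ 75.490
Max retention: S = 1000/(3850/51) − 10 = 250/77 in (≈ 3.247 in)
Ia = 0.2S: 0.2·3.247 = 0.649 in (exactly 50/77)
P − Ia = 12.290 − 0.649 = 89633/7700 ≈ 11.641 in (> 0, runoff occurs)
Q: (89633/7700)² ÷ (114633/7700) = 8034074689/882674100 in (≈ 9.102 in)

Q = 8034074689/882674100 in ≈ 9.102 in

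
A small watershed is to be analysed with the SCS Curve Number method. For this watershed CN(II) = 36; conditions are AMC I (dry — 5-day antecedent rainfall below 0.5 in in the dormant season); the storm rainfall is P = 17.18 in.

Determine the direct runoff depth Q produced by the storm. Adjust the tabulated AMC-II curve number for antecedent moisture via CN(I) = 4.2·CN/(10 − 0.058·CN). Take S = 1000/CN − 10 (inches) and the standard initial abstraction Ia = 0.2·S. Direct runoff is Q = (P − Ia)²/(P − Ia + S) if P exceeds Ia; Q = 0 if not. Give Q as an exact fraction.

Adjust CN=36 to AMC I: 4.2·36/(10 − 0.058·36) → (756/5) ÷ (989/125) = 18900/989 ≈ 19.110
S = 1000/(18900/989) − 10 = 8000/189 in ≈ 42.328 in
Ia = 0.2·(8000/189) = 1600/189 in ≈ 8.466 in
Since P=17.180 > Ia=8.466: effective rainfall P−Ia = 82351/9450 in
Q: (82351/9450)² ÷ (482351/9450) = 6781687201/4558216950 in (≈ 1.488 in)

Q = 6781687201/4558216950 in ≈ 1.488 in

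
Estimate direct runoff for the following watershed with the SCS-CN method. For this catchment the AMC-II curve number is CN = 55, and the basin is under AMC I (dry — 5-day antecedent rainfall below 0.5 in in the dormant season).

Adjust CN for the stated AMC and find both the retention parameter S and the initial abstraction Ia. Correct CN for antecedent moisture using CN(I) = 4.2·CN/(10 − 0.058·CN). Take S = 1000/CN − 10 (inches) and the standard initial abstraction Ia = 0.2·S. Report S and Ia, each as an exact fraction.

Adjust CN=55 to AMC I: 4.2·55/(10 − 0.058·55) → 231 ÷ (681/100) = 7700/227 ≈ 33.921
S = 1000/(7700/227) − 10 = 1500/77 in ≈ 19.481 in
Ia = 0.2S: 0.2·19.481 = 3.896 in (exactly 300/77)

S = 1500/77 in ≈ 19.481 in; Ia = 300/77 in ≈ 3.896 in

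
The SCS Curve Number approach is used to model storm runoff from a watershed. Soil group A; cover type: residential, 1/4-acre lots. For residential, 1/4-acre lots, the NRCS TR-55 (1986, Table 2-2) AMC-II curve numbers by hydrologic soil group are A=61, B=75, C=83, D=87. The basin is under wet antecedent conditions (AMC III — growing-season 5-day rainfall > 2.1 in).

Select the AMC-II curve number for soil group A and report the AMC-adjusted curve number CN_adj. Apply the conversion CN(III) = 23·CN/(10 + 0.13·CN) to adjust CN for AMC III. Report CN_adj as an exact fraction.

NRCS table: residential, 1/4-acre lots, soil group A → CN(II) = 61
Wet (AMC III): CN(III) = 23·61/(10 + 0.13·61) = 1403/(1793/100) = 140300/1793 ≈ 78.249

CN_adj = 140300/1793 ≈ 78.249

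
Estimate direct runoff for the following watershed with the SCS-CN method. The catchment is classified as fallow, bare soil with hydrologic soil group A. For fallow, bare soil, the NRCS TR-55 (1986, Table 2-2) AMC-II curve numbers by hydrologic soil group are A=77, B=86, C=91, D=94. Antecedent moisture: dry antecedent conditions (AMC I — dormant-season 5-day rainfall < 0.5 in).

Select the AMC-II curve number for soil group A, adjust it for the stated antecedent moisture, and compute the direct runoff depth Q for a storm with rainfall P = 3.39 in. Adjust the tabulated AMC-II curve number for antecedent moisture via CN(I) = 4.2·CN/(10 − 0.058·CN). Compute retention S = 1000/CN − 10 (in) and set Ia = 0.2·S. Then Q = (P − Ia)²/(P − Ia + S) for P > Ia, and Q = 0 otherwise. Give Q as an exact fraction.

NRCS table: fallow, bare soil, soil group A → CN(II) = 77
CN(I) from CN(II)=77: (4.2·77)/(10 − 0.058·77) = 161700/2767 ≈ 58.439
S = 1000/(161700/2767) − 10 = 11500/1617 in ≈ 7.112 in
Initial abstraction Ia = S/5 = (11500/1617)/5 = 2300/1617 ≈ 1.422 in
P − Ia = 3.390 − 1.422 = 318163/161700 ≈ 1.968 in (> 0, runoff occurs)
Runoff Q = (P−Ia)²/(P−Ia+S) = (1.968)²/(1.968+7.112) = 101227694569/237401957100 ≈ 0.426 in

Q = 101227694569/237401957100 in ≈ 0.426 in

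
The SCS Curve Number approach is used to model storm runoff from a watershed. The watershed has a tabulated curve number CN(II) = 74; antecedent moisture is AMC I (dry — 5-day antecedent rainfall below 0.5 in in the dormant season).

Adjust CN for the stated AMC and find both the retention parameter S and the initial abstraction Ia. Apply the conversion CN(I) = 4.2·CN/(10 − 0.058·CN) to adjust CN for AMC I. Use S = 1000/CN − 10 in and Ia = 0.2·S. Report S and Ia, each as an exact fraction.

CN(I) from CN(II)=74: (4.2·74)/(10 − 0.058·74) = 77700/1427 ≈ 54.450
S = 1000/(77700/1427) − 10 = 6500/777 in ≈ 8.366 in
Ia = 0.2S: 0.2·8.366 = 1.673 in (exactly 1300/777)

S = 6500/777 in ≈ 8.366 in; Ia = 1300/777 in ≈ 1.673 in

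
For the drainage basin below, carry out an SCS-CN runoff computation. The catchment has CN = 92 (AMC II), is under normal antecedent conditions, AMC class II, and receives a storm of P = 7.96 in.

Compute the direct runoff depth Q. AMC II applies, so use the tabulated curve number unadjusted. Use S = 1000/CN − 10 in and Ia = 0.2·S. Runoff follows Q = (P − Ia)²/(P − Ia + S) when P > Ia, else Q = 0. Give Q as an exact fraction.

Q = 20043529/2861775 in ≈ 7.004 in

AMC II — tabulated CN = 92 applies directly.
S = 1000/92 − 10 = 20/23 in ≈ 0.870 in
Ia = 0.2·(20/23) = 4/23 in ≈ 0.174 in
P − Ia = 7.960 − 0.174 = 4477/575 ≈ 7.786 in (> 0, runoff occurs)
Runoff Q = (P−Ia)²/(P−Ia+S) = (7.786)²/(7.786+0.870) = 20043529/2861775 ≈ 7.004 in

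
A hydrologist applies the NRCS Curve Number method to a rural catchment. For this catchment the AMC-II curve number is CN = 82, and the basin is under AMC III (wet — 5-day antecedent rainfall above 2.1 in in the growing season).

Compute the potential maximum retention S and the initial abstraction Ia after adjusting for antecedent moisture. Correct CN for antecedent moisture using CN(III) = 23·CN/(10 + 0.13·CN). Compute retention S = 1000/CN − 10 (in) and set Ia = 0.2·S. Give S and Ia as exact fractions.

S = 900/943 in ≈ 0.954 in; Ia = 180/943 in ≈ 0.191 in

Wet (AMC III): CN(III) = 23·82/(10 + 0.13·82) = 1886/(1033/50) = 94300/1033 ≈ 91.288
Max retention: S = 1000/(94300/1033) − 10 = 900/943 in (≈ 0.954 in)
Ia = 0.2S: 0.2·0.954 = 0.191 in (exactly 180/943)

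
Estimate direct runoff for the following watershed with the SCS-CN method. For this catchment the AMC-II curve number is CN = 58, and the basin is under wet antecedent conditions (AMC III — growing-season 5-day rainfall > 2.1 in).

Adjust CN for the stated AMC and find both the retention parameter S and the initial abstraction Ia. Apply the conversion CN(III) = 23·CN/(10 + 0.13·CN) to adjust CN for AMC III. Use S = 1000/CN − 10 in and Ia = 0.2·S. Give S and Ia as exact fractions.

S = 2100/667 in ≈ 3.148 in; Ia = 420/667 in ≈ 0.630 in

Adjust CN=58 to AMC III: 23·58/(10 + 0.13·58) → 1334 ÷ (877/50) = 66700/877 ≈ 76.055
S = 1000/(66700/877) − 10 = 2100/667 in ≈ 3.148 in
Ia = 0.2·(2100/667) = 420/667 in ≈ 0.630 in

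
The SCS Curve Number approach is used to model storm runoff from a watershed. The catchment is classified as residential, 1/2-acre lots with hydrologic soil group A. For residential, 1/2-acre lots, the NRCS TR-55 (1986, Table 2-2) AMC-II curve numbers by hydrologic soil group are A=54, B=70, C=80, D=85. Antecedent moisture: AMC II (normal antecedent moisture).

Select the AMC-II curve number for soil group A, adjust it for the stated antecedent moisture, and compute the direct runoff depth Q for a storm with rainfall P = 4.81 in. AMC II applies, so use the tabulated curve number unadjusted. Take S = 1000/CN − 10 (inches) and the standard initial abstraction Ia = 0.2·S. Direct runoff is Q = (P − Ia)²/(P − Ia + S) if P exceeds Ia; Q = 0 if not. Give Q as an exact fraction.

NRCS table: residential, 1/2-acre lots, soil group A → CN(II) = 54
Average conditions: CN = 54 (no AMC adjustment).
Retention S: 1000/CN − 10 with CN=54.000 → S = 230/27 ≈ 8.519 in
Initial abstraction Ia = S/5 = (230/27)/5 = 46/27 ≈ 1.704 in
P − Ia = 4.810 − 1.704 = 8387/2700 ≈ 3.106 in (> 0, runoff occurs)
Q = (8387/2700)²/((8387/2700) + 230/27) = (70341769/7290000)/(31387/2700) = 70341769/84744900 in ≈ 0.830 in

Q = 70341769/84744900 in ≈ 0.830 in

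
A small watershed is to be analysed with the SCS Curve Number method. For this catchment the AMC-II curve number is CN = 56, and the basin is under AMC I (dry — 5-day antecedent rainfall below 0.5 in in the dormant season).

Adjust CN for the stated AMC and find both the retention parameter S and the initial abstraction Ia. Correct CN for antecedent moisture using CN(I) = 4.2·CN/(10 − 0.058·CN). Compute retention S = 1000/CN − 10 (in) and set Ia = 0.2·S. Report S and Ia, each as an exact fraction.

S = 2750/147 in ≈ 18.707 in; Ia = 550/147 in ≈ 3.741 in

Dry (AMC I): CN(I) = 4.2·56/(10 − 0.058·56) = (1176/5)/(844/125) = 7350/211 ≈ 34.834
Max retention: S = 1000/(7350/211) − 10 = 2750/147 in (≈ 18.707 in)
Ia = 0.2·(2750/147) = 550/147 in ≈ 3.741 in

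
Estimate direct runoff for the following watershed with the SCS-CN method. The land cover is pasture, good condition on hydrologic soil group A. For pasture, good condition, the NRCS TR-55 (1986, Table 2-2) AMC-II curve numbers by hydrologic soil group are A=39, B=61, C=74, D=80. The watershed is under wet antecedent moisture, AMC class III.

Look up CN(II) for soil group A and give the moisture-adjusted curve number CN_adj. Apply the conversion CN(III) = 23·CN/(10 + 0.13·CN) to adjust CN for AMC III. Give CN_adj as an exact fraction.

CN_adj = 89700/1507 ≈ 59.522

NRCS table: pasture, good condition, soil group A → CN(II) = 39
Wet (AMC III): CN(III) = 23·39/(10 + 0.13·39) = 897/(1507/100) = 89700/1507 ≈ 59.522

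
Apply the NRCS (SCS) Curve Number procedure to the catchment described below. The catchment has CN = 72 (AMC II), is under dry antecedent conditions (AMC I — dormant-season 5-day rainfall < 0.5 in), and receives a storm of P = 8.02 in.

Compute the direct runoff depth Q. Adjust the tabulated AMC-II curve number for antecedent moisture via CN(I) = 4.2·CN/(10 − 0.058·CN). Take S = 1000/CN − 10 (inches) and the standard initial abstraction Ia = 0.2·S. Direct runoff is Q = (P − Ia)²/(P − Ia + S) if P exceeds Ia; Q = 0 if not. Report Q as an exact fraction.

Adjust CN=72 to AMC I: 4.2·72/(10 − 0.058·72) → (1512/5) ÷ (728/125) = 675/13 ≈ 51.923
Retention S: 1000/CN − 10 with CN=51.923 → S = 250/27 ≈ 9.259 in
Ia = 0.2·(250/27) = 50/27 in ≈ 1.852 in
P − Ia = 8.020 − 1.852 = 8327/1350 ≈ 6.168 in (> 0, runoff occurs)
Q: (8327/1350)² ÷ (20827/1350) = 69338929/28116450 in (≈ 2.466 in)

Q = 69338929/28116450 in ≈ 2.466 in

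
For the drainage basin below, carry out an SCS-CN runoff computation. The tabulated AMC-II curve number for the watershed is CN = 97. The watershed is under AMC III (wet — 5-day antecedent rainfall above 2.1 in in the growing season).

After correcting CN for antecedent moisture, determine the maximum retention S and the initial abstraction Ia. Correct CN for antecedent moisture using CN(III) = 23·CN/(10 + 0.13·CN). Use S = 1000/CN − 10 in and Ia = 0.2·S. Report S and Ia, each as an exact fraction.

Adjust CN=97 to AMC III: 23·97/(10 + 0.13·97) → 2231 ÷ (2261/100) = 223100/2261 ≈ 98.673
S = 1000/(223100/2261) − 10 = 300/2231 in ≈ 0.134 in
Ia = 0.2·(300/2231) = 60/2231 in ≈ 0.027 in

S = 300/2231 in ≈ 0.134 in; Ia = 60/2231 in ≈ 0.027 in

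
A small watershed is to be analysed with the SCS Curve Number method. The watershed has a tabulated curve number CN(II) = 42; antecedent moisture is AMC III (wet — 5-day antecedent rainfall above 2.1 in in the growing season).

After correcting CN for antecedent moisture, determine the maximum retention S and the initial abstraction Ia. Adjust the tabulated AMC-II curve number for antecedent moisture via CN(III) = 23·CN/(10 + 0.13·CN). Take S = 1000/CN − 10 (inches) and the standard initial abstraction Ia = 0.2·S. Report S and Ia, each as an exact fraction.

Wet (AMC III): CN(III) = 23·42/(10 + 0.13·42) = 966/(773/50) = 48300/773 ≈ 62.484
Retention S: 1000/CN − 10 with CN=62.484 → S = 2900/483 ≈ 6.004 in
Initial abstraction Ia = S/5 = (2900/483)/5 = 580/483 ≈ 1.201 in

S = 2900/483 in ≈ 6.004 in; Ia = 580/483 in ≈ 1.201 in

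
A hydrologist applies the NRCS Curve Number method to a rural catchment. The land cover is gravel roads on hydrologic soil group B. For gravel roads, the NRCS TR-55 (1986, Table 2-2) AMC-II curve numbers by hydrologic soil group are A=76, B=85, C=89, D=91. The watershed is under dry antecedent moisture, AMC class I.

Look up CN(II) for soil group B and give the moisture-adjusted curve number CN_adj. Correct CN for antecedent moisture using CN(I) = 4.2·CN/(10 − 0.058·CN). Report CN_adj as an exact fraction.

CN_adj = 11900/169 ≈ 70.414

NRCS table: gravel roads, soil group B → CN(II) = 85
Dry (AMC I): CN(I) = 4.2·85/(10 − 0.058·85) = 357/(507/100) = 11900/169 ≈ 70.414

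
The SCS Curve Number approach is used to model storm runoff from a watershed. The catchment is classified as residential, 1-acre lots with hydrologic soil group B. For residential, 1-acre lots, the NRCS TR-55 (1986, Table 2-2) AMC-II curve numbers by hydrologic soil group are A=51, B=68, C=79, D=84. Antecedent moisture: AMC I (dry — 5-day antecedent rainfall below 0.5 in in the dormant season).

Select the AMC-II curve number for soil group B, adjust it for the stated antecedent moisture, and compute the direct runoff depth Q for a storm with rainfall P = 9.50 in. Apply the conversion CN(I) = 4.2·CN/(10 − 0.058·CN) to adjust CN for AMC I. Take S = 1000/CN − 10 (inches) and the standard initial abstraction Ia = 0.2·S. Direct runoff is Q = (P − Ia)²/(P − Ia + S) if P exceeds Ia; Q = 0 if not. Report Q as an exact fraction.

NRCS table: residential, 1-acre lots, soil group B → CN(II) = 68
Adjust CN=68 to AMC I: 4.2·68/(10 − 0.058·68) → (1428/5) ÷ (757/125) = 35700/757 ≈ 47.160
S = 1000/(35700/757) − 10 = 4000/357 in ≈ 11.204 in
Initial abstraction Ia = S/5 = (4000/357)/5 = 800/357 ≈ 2.241 in
Excess rainfall: 9.500 − 2.241 = 7.259 in; P > Ia so Q > 0
Runoff Q = (P−Ia)²/(P−Ia+S) = (7.259)²/(7.259+11.204) = 26863489/9412662 ≈ 2.854 in

Q = 26863489/9412662 in ≈ 2.854 in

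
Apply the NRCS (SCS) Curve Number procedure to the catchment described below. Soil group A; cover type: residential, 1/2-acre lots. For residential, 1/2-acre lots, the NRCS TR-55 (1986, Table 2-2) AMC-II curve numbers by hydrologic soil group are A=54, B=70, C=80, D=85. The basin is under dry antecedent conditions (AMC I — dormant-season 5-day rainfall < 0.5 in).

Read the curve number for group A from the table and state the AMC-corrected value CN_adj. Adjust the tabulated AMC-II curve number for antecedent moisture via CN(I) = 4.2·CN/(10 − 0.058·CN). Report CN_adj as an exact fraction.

NRCS table: residential, 1/2-acre lots, soil group A → CN(II) = 54
CN(I) from CN(II)=54: (4.2·54)/(10 − 0.058·54) = 56700/1717 ≈ 33.023

CN_adj = 56700/1717 ≈ 33.023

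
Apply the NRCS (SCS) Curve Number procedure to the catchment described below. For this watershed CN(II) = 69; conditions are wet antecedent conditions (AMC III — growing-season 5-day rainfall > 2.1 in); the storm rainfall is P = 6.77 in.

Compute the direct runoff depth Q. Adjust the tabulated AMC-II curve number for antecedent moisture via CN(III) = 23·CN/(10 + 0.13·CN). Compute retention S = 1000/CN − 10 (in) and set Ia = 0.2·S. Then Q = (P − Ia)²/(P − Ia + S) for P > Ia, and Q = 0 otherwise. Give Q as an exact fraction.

CN(III) from CN(II)=69: (23·69)/(10 + 0.13·69) = 158700/1897 ≈ 83.658
Retention S: 1000/CN − 10 with CN=83.658 → S = 3100/1587 ≈ 1.953 in
Ia = 0.2·(3100/1587) = 620/1587 in ≈ 0.391 in
Excess rainfall: 6.770 − 0.391 = 6.379 in; P > Ia so Q > 0
Q = (1012399/158700)²/((1012399/158700) + 3100/1587) = (1024951735201/25185690000)/(1322399/158700) = 1024951735201/209864721300 in ≈ 4.884 in

Q = 1024951735201/209864721300 in ≈ 4.884 in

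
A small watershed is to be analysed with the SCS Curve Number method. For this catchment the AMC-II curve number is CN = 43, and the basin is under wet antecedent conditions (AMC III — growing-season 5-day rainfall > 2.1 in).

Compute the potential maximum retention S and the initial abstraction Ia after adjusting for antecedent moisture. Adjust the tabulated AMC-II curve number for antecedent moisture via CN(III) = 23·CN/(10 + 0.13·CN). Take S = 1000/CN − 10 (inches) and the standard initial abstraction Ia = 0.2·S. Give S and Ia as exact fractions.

Adjust CN=43 to AMC III: 23·43/(10 + 0.13·43) → 989 ÷ (1559/100) = 98900/1559 ≈ 63.438
Max retention: S = 1000/(98900/1559) − 10 = 5700/989 in (≈ 5.763 in)
Ia = 0.2·(5700/989) = 1140/989 in ≈ 1.153 in

S = 5700/989 in ≈ 5.763 in; Ia = 1140/989 in ≈ 1.153 in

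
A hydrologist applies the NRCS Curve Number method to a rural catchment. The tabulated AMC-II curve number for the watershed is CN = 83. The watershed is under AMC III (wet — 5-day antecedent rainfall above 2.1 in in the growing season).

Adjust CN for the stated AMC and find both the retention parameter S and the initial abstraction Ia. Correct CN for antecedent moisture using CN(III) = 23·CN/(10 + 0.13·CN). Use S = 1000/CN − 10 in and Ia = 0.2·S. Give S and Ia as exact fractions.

Wet (AMC III): CN(III) = 23·83/(10 + 0.13·83) = 1909/(2079/100) = 190900/2079 ≈ 91.823
Retention S: 1000/CN − 10 with CN=91.823 → S = 1700/1909 ≈ 0.891 in
Ia = 0.2·(1700/1909) = 340/1909 in ≈ 0.178 in

S = 1700/1909 in ≈ 0.891 in; Ia = 340/1909 in ≈ 0.178 in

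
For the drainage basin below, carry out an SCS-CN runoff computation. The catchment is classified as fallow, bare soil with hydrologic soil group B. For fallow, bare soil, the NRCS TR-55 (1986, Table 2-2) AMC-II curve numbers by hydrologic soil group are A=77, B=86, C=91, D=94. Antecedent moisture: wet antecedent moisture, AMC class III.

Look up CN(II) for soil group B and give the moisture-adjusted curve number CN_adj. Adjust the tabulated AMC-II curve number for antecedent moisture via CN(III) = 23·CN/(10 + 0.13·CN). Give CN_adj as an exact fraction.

NRCS table: fallow, bare soil, soil group B → CN(II) = 86
Wet (AMC III): CN(III) = 23·86/(10 + 0.13·86) = 1978/(1059/50) = 98900/1059 ≈ 93.390

CN_adj = 98900/1059 ≈ 93.390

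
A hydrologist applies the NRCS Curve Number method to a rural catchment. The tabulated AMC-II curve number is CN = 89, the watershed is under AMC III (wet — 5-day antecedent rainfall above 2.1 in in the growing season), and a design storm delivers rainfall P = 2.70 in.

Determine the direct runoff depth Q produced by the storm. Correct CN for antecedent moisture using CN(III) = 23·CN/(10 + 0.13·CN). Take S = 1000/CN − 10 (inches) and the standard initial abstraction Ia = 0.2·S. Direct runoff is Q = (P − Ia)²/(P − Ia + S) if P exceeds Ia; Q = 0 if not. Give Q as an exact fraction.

Q = 2816318761/1311492430 in ≈ 2.147 in

Wet (AMC III): CN(III) = 23·89/(10 + 0.13·89) = 2047/(2157/100) = 204700/2157 ≈ 94.900
S = 1000/(204700/2157) − 10 = 1100/2047 in ≈ 0.537 in
Initial abstraction Ia = S/5 = (1100/2047)/5 = 220/2047 ≈ 0.107 in
Since P=2.700 > Ia=0.107: effective rainfall P−Ia = 53069/20470 in
Runoff Q = (P−Ia)²/(P−Ia+S) = (2.593)²/(2.593+0.537) = 2816318761/1311492430 ≈ 2.147 in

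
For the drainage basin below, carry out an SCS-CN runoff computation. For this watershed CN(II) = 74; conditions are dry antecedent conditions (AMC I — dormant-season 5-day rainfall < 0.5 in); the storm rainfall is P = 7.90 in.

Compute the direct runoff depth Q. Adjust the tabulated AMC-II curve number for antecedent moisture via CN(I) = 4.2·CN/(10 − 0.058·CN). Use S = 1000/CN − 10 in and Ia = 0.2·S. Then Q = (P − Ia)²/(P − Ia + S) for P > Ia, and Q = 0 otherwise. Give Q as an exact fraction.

Q = 2340914689/880985910 in ≈ 2.657 in

Adjust CN=74 to AMC I: 4.2·74/(10 − 0.058·74) → (1554/5) ÷ (1427/250) = 77700/1427 ≈ 54.450
Max retention: S = 1000/(77700/1427) − 10 = 6500/777 in (≈ 8.366 in)
Ia = 0.2·(6500/777) = 1300/777 in ≈ 1.673 in
P − Ia = 7.900 − 1.673 = 48383/7770 ≈ 6.227 in (> 0, runoff occurs)
Q: (48383/7770)² ÷ (113383/7770) = 2340914689/880985910 in (≈ 2.657 in)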